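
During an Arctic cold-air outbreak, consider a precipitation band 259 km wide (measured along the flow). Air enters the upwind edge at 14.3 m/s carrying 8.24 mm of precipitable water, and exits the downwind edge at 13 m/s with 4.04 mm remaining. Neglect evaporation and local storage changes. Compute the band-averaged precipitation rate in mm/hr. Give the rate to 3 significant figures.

Column moisture flux per unit crosswind length is F = V × PW.
Inflow: F_in = 14.3 × 8.24 = 117.832 mm·m/s
Outflow: F_out = 13 × 4.04 = 52.52 mm·m/s
Steady-state rate R = (F_in − F_out)/L = (117.832 − 52.52) / 259000 m = 2.522e-04 mm/s.
R = 2.522e-04 × 3600 = 0.908 mm/hr.

R ≈ 0.908 mm/hr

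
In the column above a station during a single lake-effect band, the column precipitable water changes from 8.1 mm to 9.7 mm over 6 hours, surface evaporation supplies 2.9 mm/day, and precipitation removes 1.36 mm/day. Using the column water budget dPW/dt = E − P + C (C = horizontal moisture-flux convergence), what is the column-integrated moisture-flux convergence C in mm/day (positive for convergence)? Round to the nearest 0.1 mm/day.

C ≈ 4.9 mm/day

dPW/dt = (9.7 − 8.1) mm / (6/24 day) = +6.400 mm/day.
C = dPW/dt − E + P = (+6.400) − 2.9 + 1.36 = 4.9 mm/day.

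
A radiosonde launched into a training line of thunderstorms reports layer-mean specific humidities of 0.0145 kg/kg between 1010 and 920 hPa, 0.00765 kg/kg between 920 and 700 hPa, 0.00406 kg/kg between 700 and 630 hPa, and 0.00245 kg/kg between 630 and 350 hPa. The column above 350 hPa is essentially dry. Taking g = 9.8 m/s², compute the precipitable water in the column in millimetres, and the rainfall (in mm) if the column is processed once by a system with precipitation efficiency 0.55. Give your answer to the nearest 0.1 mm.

Precipitable water is the column-integrated vapour mass per unit area: PW = (1/g) Σ q̄ Δp, with q in kg/kg and Δp in Pa (1 kg/m² of water = 1 mm).
Layer 1010–920 hPa: Δp = 90 hPa = 9000 Pa, q̄ = 0.0145 kg/kg → 0.0145 × 9000 / 9.8 = 13.32 mm
Layer 920–700 hPa: Δp = 220 hPa = 22000 Pa, q̄ = 0.00765 kg/kg → 0.00765 × 22000 / 9.8 = 17.17 mm
Layer 700–630 hPa: Δp = 70 hPa = 7000 Pa, q̄ = 0.00406 kg/kg → 0.00406 × 7000 / 9.8 = 2.90 mm
Layer 630–350 hPa: Δp = 280 hPa = 28000 Pa, q̄ = 0.00245 kg/kg → 0.00245 × 28000 / 9.8 = 7.00 mm
PW = 13.32 + 17.17 + 2.90 + 7.00 = 40.39 ≈ 40.4 mm.
Rainfall = ε × PW = 0.55 × 40.4 = 22.2 mm.

PW ≈ 40.4 mm; rainfall ≈ 22.2 mm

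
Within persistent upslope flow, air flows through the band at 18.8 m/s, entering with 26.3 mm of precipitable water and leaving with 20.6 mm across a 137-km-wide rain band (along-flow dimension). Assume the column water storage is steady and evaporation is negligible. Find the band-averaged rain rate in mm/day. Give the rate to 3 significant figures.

Column moisture flux per unit crosswind length is F = V × PW.
Inflow: F_in = 18.8 × 26.3 = 494.44 mm·m/s
Outflow: F_out = 18.8 × 20.6 = 387.28 mm·m/s
Steady-state rate R = (F_in − F_out)/L = (494.44 − 387.28) / 137000 m = 7.822e-04 mm/s.
R = 7.822e-04 × 3600 × 24 = 67.6 mm/day.

R ≈ 67.6 mm/day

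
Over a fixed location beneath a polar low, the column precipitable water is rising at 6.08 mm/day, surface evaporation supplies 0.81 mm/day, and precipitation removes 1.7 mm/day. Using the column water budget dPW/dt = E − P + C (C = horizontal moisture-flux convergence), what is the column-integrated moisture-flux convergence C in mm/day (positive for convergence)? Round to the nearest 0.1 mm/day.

C ≈ 7.0 mm/day

dPW/dt = +6.08 mm/day.
C = dPW/dt − E + P = (+6.08) − 0.81 + 1.7 = 7.0 mm/day.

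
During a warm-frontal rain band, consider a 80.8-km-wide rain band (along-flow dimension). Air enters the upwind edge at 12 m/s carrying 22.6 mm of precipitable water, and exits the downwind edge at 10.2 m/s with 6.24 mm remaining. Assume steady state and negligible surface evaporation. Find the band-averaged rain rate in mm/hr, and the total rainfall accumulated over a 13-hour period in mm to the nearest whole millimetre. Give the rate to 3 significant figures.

Column moisture flux per unit crosswind length is F = V × PW.
Inflow: F_in = 12 × 22.6 = 271.2 mm·m/s
Outflow: F_out = 10.2 × 6.24 = 63.648 mm·m/s
Steady-state rate R = (F_in − F_out)/L = (271.2 − 63.648) / 80800 m = 2.569e-03 mm/s.
R = 2.569e-03 × 3600 = 9.25 mm/hr.
Over 13 h: total = 9.25 × 13 = 120.25 ≈ 120 mm.

R ≈ 9.25 mm/hr; total ≈ 120 mm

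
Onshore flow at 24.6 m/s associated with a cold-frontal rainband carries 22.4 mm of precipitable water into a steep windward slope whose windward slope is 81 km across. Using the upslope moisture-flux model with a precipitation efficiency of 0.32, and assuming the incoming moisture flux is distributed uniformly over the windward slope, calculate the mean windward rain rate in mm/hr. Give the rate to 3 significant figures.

R ≈ 7.84 mm/hr

Incoming column moisture flux per unit ridge length: F = V × PW = 24.6 × 22.4 = 551.04 mm·m/s.
Spread over the 81 km slope with efficiency ε = 0.32: R = ε·F/W = 0.32 × 551.04 / 81000 m = 2.177e-03 mm/s.
R = 2.177e-03 × 3600 = 7.84 mm/hr.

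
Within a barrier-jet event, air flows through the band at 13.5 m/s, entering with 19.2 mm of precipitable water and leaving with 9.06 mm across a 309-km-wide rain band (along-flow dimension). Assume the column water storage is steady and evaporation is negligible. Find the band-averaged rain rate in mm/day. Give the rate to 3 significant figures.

Column moisture flux per unit crosswind length is F = V × PW.
Inflow: F_in = 13.5 × 19.2 = 259.2 mm·m/s
Outflow: F_out = 13.5 × 9.06 = 122.31 mm·m/s
Steady-state rate R = (F_in − F_out)/L = (259.2 − 122.31) / 309000 m = 4.430e-04 mm/s.
R = 4.430e-04 × 3600 × 24 = 38.3 mm/day.

R ≈ 38.3 mm/day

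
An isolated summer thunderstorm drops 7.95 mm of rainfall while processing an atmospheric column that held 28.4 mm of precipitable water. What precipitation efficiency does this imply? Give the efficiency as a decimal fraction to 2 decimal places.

ε ≈ 0.28

ε = rainfall / PW = 7.95 / 28.4 = 0.28.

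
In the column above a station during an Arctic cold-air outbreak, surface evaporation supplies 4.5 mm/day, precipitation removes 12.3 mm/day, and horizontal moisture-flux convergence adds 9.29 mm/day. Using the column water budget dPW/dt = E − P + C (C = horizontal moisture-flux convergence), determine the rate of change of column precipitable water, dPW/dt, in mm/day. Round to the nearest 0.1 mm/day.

dPW/dt ≈ 1.5 mm/day

dPW/dt = E − P + C = 4.5 − 12.3 + (9.29) = 1.5 mm/day.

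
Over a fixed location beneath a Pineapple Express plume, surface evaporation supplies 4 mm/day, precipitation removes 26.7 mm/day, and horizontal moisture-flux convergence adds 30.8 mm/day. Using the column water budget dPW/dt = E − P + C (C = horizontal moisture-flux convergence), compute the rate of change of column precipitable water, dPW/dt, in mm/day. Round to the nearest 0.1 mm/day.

dPW/dt = E − P + C = 4 − 26.7 + (30.8) = 8.1 mm/day.

dPW/dt ≈ 8.1 mm/day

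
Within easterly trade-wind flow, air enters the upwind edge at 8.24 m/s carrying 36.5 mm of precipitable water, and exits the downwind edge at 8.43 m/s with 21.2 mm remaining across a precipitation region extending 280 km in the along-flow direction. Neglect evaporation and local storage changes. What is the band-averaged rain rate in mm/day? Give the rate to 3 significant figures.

Column moisture flux per unit crosswind length is F = V × PW.
Inflow: F_in = 8.24 × 36.5 = 300.76 mm·m/s
Outflow: F_out = 8.43 × 21.2 = 178.716 mm·m/s
Steady-state rate R = (F_in − F_out)/L = (300.76 − 178.716) / 280000 m = 4.359e-04 mm/s.
R = 4.359e-04 × 3600 × 24 = 37.7 mm/day.

R ≈ 37.7 mm/day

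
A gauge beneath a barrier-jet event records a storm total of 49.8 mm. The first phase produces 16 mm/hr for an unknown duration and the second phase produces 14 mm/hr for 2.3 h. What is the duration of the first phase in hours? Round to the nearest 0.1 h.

duration ≈ 1.1 h

Known phases: 14 × 2.3 = 32.2 mm.
Remaining depth = 49.8 − 32.2 = 17.6 mm.
Duration = 17.6 / 16 = 1.1 h.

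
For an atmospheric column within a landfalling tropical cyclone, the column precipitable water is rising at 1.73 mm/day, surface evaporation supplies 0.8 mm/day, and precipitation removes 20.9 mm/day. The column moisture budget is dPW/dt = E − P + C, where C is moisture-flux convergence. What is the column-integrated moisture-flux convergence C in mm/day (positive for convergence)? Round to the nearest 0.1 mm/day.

dPW/dt = +1.73 mm/day.
C = dPW/dt − E + P = (+1.73) − 0.8 + 20.9 = 21.8 mm/day.

C ≈ 21.8 mm/day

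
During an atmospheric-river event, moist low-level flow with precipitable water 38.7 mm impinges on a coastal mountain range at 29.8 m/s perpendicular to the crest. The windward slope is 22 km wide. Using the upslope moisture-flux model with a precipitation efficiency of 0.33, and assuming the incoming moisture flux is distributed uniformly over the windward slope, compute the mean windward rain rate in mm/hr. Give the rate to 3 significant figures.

R ≈ 62.3 mm/hr

Incoming column moisture flux per unit ridge length: F = V × PW = 29.8 × 38.7 = 1153.26 mm·m/s.
Spread over the 22 km slope with efficiency ε = 0.33: R = ε·F/W = 0.33 × 1153.26 / 22000 m = 1.730e-02 mm/s.
R = 1.730e-02 × 3600 = 62.3 mm/hr.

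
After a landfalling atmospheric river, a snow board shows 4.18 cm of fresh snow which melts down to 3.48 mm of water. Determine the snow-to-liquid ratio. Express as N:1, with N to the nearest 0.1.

ratio ≈ 12.0

Ratio = snow depth / SWE = 41.8 mm / 3.48 mm = 12.0, i.e. 12.0:1.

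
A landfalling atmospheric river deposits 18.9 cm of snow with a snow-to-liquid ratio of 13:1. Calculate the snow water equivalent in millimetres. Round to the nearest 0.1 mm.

SWE = snow depth / ratio = 18.9 cm / 13 = 1.454 cm = 14.5 mm.

SWE ≈ 14.5 mm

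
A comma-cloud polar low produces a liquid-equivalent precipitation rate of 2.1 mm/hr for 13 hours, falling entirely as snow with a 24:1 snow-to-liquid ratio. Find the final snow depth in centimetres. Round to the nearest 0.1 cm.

Liquid-equivalent depth = 2.1 × 13 = 27.3 mm.
Snow depth = 27.3 mm × 24 = 655.2 mm = 65.5 cm.

snow depth ≈ 65.5 cm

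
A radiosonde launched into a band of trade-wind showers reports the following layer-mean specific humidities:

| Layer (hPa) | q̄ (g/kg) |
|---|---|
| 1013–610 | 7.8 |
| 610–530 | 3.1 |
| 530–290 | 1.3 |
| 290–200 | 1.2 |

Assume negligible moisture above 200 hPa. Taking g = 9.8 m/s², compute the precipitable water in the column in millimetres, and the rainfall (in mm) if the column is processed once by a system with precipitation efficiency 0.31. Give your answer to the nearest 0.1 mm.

PW ≈ 38.9 mm; rainfall ≈ 12.1 mm

Precipitable water is the column-integrated vapour mass per unit area: PW = (1/g) Σ q̄ Δp, with q in kg/kg and Δp in Pa (1 kg/m² of water = 1 mm).
Layer 1013–610 hPa: Δp = 403 hPa = 40300 Pa, q̄ = 0.0078 kg/kg → 0.0078 × 40300 / 9.8 = 32.08 mm
Layer 610–530 hPa: Δp = 80 hPa = 8000 Pa, q̄ = 0.0031 kg/kg → 0.0031 × 8000 / 9.8 = 2.53 mm
Layer 530–290 hPa: Δp = 240 hPa = 24000 Pa, q̄ = 0.0013 kg/kg → 0.0013 × 24000 / 9.8 = 3.18 mm
Layer 290–200 hPa: Δp = 90 hPa = 9000 Pa, q̄ = 0.0012 kg/kg → 0.0012 × 9000 / 9.8 = 1.10 mm
PW = 32.08 + 2.53 + 3.18 + 1.10 = 38.89 ≈ 38.9 mm.
Rainfall = ε × PW = 0.31 × 38.9 = 12.1 mm.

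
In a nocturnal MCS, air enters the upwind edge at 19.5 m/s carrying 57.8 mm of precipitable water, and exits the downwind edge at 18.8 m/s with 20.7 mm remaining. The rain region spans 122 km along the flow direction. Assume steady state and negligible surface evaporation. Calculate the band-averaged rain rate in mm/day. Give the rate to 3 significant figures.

Column moisture flux per unit crosswind length is F = V × PW.
Inflow: F_in = 19.5 × 57.8 = 1127.1 mm·m/s
Outflow: F_out = 18.8 × 20.7 = 389.16 mm·m/s
Steady-state rate R = (F_in − F_out)/L = (1127.1 − 389.16) / 122000 m = 6.049e-03 mm/s.
R = 6.049e-03 × 3600 × 24 = 523 mm/day.

R ≈ 523 mm/day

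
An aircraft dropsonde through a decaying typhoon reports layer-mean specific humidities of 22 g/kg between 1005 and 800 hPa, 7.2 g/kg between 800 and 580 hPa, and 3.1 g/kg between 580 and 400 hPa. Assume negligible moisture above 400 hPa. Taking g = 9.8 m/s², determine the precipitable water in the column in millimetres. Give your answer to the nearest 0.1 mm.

PW ≈ 67.9 mm

Precipitable water is the column-integrated vapour mass per unit area: PW = (1/g) Σ q̄ Δp, with q in kg/kg and Δp in Pa (1 kg/m² of water = 1 mm).
Layer 1005–800 hPa: Δp = 205 hPa = 20500 Pa, q̄ = 0.022 kg/kg → 0.022 × 20500 / 9.8 = 46.02 mm
Layer 800–580 hPa: Δp = 220 hPa = 22000 Pa, q̄ = 0.0072 kg/kg → 0.0072 × 22000 / 9.8 = 16.16 mm
Layer 580–400 hPa: Δp = 180 hPa = 18000 Pa, q̄ = 0.0031 kg/kg → 0.0031 × 18000 / 9.8 = 5.69 mm
PW = 46.02 + 16.16 + 5.69 = 67.87 ≈ 67.9 mm.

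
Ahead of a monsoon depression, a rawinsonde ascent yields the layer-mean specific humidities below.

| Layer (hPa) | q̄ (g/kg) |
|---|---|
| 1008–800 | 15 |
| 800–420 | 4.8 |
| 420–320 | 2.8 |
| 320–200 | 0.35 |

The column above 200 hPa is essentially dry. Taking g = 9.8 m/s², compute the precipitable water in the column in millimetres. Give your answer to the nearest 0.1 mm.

Precipitable water is the column-integrated vapour mass per unit area: PW = (1/g) Σ q̄ Δp, with q in kg/kg and Δp in Pa (1 kg/m² of water = 1 mm).
Layer 1008–800 hPa: Δp = 208 hPa = 20800 Pa, q̄ = 0.015 kg/kg → 0.015 × 20800 / 9.8 = 31.84 mm
Layer 800–420 hPa: Δp = 380 hPa = 38000 Pa, q̄ = 0.0048 kg/kg → 0.0048 × 38000 / 9.8 = 18.61 mm
Layer 420–320 hPa: Δp = 100 hPa = 10000 Pa, q̄ = 0.0028 kg/kg → 0.0028 × 10000 / 9.8 = 2.86 mm
Layer 320–200 hPa: Δp = 120 hPa = 12000 Pa, q̄ = 0.00035 kg/kg → 0.00035 × 12000 / 9.8 = 0.43 mm
PW = 31.84 + 18.61 + 2.86 + 0.43 = 53.74 ≈ 53.7 mm.

PW ≈ 53.7 mm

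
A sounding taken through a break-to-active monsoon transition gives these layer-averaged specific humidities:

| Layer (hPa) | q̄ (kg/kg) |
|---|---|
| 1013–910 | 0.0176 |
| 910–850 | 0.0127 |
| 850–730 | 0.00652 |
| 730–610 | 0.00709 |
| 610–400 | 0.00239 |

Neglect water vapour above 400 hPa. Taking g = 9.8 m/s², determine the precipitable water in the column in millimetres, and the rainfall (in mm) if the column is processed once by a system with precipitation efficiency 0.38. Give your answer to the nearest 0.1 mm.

Precipitable water is the column-integrated vapour mass per unit area: PW = (1/g) Σ q̄ Δp, with q in kg/kg and Δp in Pa (1 kg/m² of water = 1 mm).
Layer 1013–910 hPa: Δp = 103 hPa = 10300 Pa, q̄ = 0.0176 kg/kg → 0.0176 × 10300 / 9.8 = 18.50 mm
Layer 910–850 hPa: Δp = 60 hPa = 6000 Pa, q̄ = 0.0127 kg/kg → 0.0127 × 6000 / 9.8 = 7.78 mm
Layer 850–730 hPa: Δp = 120 hPa = 12000 Pa, q̄ = 0.00652 kg/kg → 0.00652 × 12000 / 9.8 = 7.98 mm
Layer 730–610 hPa: Δp = 120 hPa = 12000 Pa, q̄ = 0.00709 kg/kg → 0.00709 × 12000 / 9.8 = 8.68 mm
Layer 610–400 hPa: Δp = 210 hPa = 21000 Pa, q̄ = 0.00239 kg/kg → 0.00239 × 21000 / 9.8 = 5.12 mm
PW = 18.50 + 7.78 + 7.98 + 8.68 + 5.12 = 48.06 ≈ 48.1 mm.
Rainfall = ε × PW = 0.38 × 48.1 = 18.3 mm.

PW ≈ 48.1 mm; rainfall ≈ 18.3 mm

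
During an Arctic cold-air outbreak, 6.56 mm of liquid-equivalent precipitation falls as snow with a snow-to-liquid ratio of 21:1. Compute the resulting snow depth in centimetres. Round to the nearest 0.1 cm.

snow depth ≈ 13.8 cm

Snow depth = liquid × ratio = 6.56 mm × 21 = 137.76 mm = 13.8 cm.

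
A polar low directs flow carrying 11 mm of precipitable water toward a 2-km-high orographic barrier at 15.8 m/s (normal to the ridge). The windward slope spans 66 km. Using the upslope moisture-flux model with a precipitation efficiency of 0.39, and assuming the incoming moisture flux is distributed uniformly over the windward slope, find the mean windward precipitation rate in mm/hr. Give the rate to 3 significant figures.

Incoming column moisture flux per unit ridge length: F = V × PW = 15.8 × 11 = 173.8 mm·m/s.
Spread over the 66 km slope with efficiency ε = 0.39: R = ε·F/W = 0.39 × 173.8 / 66000 m = 1.027e-03 mm/s.
R = 1.027e-03 × 3600 = 3.70 mm/hr.

R ≈ 3.70 mm/hr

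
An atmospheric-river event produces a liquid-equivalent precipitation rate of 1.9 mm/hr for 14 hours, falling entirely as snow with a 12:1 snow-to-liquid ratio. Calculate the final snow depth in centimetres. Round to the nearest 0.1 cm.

Liquid-equivalent depth = 1.9 × 14 = 26.6 mm.
Snow depth = 26.6 mm × 12 = 319.2 mm = 31.9 cm.

snow depth ≈ 31.9 cm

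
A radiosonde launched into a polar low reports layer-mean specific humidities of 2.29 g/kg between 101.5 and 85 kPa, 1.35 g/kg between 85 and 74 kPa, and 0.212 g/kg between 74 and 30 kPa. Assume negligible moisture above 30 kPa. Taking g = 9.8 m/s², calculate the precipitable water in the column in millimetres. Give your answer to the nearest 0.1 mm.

Precipitable water is the column-integrated vapour mass per unit area: PW = (1/g) Σ q̄ Δp, with q in kg/kg and Δp in Pa (1 kg/m² of water = 1 mm).
Layer 101.5–85 kPa: Δp = 165 hPa = 16500 Pa, q̄ = 0.00229 kg/kg → 0.00229 × 16500 / 9.8 = 3.86 mm
Layer 85–74 kPa: Δp = 110 hPa = 11000 Pa, q̄ = 0.00135 kg/kg → 0.00135 × 11000 / 9.8 = 1.52 mm
Layer 74–30 kPa: Δp = 440 hPa = 44000 Pa, q̄ = 0.000212 kg/kg → 0.000212 × 44000 / 9.8 = 0.95 mm
PW = 3.86 + 1.52 + 0.95 = 6.33 ≈ 6.3 mm.

PW ≈ 6.3 mm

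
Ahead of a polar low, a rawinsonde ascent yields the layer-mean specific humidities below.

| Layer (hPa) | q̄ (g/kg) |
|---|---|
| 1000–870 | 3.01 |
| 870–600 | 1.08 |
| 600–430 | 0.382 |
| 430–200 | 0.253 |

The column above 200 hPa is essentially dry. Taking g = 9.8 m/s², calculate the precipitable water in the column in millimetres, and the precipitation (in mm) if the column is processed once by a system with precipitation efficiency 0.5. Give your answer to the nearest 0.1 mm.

PW ≈ 8.2 mm; precipitation ≈ 4.1 mm

Precipitable water is the column-integrated vapour mass per unit area: PW = (1/g) Σ q̄ Δp, with q in kg/kg and Δp in Pa (1 kg/m² of water = 1 mm).
Layer 1000–870 hPa: Δp = 130 hPa = 13000 Pa, q̄ = 0.00301 kg/kg → 0.00301 × 13000 / 9.8 = 3.99 mm
Layer 870–600 hPa: Δp = 270 hPa = 27000 Pa, q̄ = 0.00108 kg/kg → 0.00108 × 27000 / 9.8 = 2.98 mm
Layer 600–430 hPa: Δp = 170 hPa = 17000 Pa, q̄ = 0.000382 kg/kg → 0.000382 × 17000 / 9.8 = 0.66 mm
Layer 430–200 hPa: Δp = 230 hPa = 23000 Pa, q̄ = 0.000253 kg/kg → 0.000253 × 23000 / 9.8 = 0.59 mm
PW = 3.99 + 2.98 + 0.66 + 0.59 = 8.22 ≈ 8.2 mm.
Precipitation = ε × PW = 0.5 × 8.2 = 4.1 mm.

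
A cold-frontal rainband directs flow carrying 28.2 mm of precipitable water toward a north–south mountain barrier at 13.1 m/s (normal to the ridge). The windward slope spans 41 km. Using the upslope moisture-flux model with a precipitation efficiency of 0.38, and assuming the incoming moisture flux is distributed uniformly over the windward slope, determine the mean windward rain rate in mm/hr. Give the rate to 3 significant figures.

Incoming column moisture flux per unit ridge length: F = V × PW = 13.1 × 28.2 = 369.42 mm·m/s.
Spread over the 41 km slope with efficiency ε = 0.38: R = ε·F/W = 0.38 × 369.42 / 41000 m = 3.424e-03 mm/s.
R = 3.424e-03 × 3600 = 12.3 mm/hr.

R ≈ 12.3 mm/hr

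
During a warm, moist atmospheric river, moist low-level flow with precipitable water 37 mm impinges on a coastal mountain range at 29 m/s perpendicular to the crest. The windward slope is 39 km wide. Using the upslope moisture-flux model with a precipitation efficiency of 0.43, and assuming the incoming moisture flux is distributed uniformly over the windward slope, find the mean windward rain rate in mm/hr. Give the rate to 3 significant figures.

R ≈ 42.6 mm/hr

Incoming column moisture flux per unit ridge length: F = V × PW = 29 × 37 = 1073 mm·m/s.
Spread over the 39 km slope with efficiency ε = 0.43: R = ε·F/W = 0.43 × 1073 / 39000 m = 1.183e-02 mm/s.
R = 1.183e-02 × 3600 = 42.6 mm/hr.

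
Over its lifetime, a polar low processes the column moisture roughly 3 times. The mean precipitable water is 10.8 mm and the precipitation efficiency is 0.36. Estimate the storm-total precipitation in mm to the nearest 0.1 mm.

precipitation ≈ 11.7 mm

Each cycle deposits ε × PW = 0.36 × 10.8 = 3.888 mm.
Over 3 cycles: 3 × 3.888 = 11.7 mm.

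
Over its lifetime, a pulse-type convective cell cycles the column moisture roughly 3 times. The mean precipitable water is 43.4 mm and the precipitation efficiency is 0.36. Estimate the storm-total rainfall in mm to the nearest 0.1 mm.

rainfall ≈ 46.9 mm

Each cycle deposits ε × PW = 0.36 × 43.4 = 15.624 mm.
Over 3 cycles: 3 × 15.624 = 46.9 mm.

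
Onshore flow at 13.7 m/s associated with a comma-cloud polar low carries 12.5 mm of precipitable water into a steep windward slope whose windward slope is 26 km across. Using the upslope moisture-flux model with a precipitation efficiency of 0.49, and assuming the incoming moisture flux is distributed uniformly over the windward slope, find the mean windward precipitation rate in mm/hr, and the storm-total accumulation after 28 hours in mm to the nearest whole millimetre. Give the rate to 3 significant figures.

Incoming column moisture flux per unit ridge length: F = V × PW = 13.7 × 12.5 = 171.25 mm·m/s.
Spread over the 26 km slope with efficiency ε = 0.49: R = ε·F/W = 0.49 × 171.25 / 26000 m = 3.227e-03 mm/s.
R = 3.227e-03 × 3600 = 11.6 mm/hr.
Over 28 h: total = 11.6 × 28 = 324.8 ≈ 325 mm.

R ≈ 11.6 mm/hr; total ≈ 325 mm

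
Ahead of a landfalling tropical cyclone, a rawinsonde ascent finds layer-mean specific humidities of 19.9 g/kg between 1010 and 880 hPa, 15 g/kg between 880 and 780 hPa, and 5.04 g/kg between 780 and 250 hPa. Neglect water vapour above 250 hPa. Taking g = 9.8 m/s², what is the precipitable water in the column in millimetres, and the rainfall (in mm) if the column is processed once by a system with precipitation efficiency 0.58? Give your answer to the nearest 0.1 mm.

PW ≈ 69.0 mm; rainfall ≈ 40.0 mm

Precipitable water is the column-integrated vapour mass per unit area: PW = (1/g) Σ q̄ Δp, with q in kg/kg and Δp in Pa (1 kg/m² of water = 1 mm).
Layer 1010–880 hPa: Δp = 130 hPa = 13000 Pa, q̄ = 0.0199 kg/kg → 0.0199 × 13000 / 9.8 = 26.40 mm
Layer 880–780 hPa: Δp = 100 hPa = 10000 Pa, q̄ = 0.015 kg/kg → 0.015 × 10000 / 9.8 = 15.31 mm
Layer 780–250 hPa: Δp = 530 hPa = 53000 Pa, q̄ = 0.00504 kg/kg → 0.00504 × 53000 / 9.8 = 27.26 mm
PW = 26.40 + 15.31 + 27.26 = 68.97 ≈ 69.0 mm.
Rainfall = ε × PW = 0.58 × 69.0 = 40.0 mm.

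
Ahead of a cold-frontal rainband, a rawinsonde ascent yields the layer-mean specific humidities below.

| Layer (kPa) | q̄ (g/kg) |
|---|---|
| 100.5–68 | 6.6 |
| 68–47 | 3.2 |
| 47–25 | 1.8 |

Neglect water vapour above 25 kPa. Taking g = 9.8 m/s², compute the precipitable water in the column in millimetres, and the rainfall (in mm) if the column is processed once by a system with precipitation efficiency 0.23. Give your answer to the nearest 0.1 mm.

PW ≈ 32.8 mm; rainfall ≈ 7.5 mm

Precipitable water is the column-integrated vapour mass per unit area: PW = (1/g) Σ q̄ Δp, with q in kg/kg and Δp in Pa (1 kg/m² of water = 1 mm).
Layer 100.5–68 kPa: Δp = 325 hPa = 32500 Pa, q̄ = 0.0066 kg/kg → 0.0066 × 32500 / 9.8 = 21.89 mm
Layer 68–47 kPa: Δp = 210 hPa = 21000 Pa, q̄ = 0.0032 kg/kg → 0.0032 × 21000 / 9.8 = 6.86 mm
Layer 47–25 kPa: Δp = 220 hPa = 22000 Pa, q̄ = 0.0018 kg/kg → 0.0018 × 22000 / 9.8 = 4.04 mm
PW = 21.89 + 6.86 + 4.04 = 32.79 ≈ 32.8 mm.
Rainfall = ε × PW = 0.23 × 32.8 = 7.5 mm.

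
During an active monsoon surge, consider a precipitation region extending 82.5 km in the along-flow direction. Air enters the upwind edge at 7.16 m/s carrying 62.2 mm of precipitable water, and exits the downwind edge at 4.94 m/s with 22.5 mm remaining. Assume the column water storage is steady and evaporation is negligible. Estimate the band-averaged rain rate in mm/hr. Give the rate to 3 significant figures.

R ≈ 14.6 mm/hr

Column moisture flux per unit crosswind length is F = V × PW.
Inflow: F_in = 7.16 × 62.2 = 445.352 mm·m/s
Outflow: F_out = 4.94 × 22.5 = 111.15 mm·m/s
Steady-state rate R = (F_in − F_out)/L = (445.352 − 111.15) / 82500 m = 4.051e-03 mm/s.
R = 4.051e-03 × 3600 = 14.6 mm/hr.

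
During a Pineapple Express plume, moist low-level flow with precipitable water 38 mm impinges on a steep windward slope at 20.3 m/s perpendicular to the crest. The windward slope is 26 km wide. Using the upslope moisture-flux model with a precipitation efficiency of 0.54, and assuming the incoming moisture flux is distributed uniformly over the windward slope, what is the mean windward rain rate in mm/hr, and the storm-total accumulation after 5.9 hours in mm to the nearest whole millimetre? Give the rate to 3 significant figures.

R ≈ 57.7 mm/hr; total ≈ 340 mm

Incoming column moisture flux per unit ridge length: F = V × PW = 20.3 × 38 = 771.4 mm·m/s.
Spread over the 26 km slope with efficiency ε = 0.54: R = ε·F/W = 0.54 × 771.4 / 26000 m = 1.602e-02 mm/s.
R = 1.602e-02 × 3600 = 57.7 mm/hr.
Over 5.9 h: total = 57.7 × 5.9 = 340.43 ≈ 340 mm.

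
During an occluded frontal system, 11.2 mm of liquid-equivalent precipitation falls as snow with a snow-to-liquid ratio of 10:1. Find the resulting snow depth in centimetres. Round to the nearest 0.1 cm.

Snow depth = liquid × ratio = 11.2 mm × 10 = 112 mm = 11.2 cm.

snow depth ≈ 11.2 cm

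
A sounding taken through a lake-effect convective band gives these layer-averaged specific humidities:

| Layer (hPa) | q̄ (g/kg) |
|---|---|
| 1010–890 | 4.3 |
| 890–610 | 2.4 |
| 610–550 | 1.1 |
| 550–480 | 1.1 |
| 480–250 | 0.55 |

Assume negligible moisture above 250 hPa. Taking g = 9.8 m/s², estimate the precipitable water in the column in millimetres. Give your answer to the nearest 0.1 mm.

Precipitable water is the column-integrated vapour mass per unit area: PW = (1/g) Σ q̄ Δp, with q in kg/kg and Δp in Pa (1 kg/m² of water = 1 mm).
Layer 1010–890 hPa: Δp = 120 hPa = 12000 Pa, q̄ = 0.0043 kg/kg → 0.0043 × 12000 / 9.8 = 5.27 mm
Layer 890–610 hPa: Δp = 280 hPa = 28000 Pa, q̄ = 0.0024 kg/kg → 0.0024 × 28000 / 9.8 = 6.86 mm
Layer 610–550 hPa: Δp = 60 hPa = 6000 Pa, q̄ = 0.0011 kg/kg → 0.0011 × 6000 / 9.8 = 0.67 mm
Layer 550–480 hPa: Δp = 70 hPa = 7000 Pa, q̄ = 0.0011 kg/kg → 0.0011 × 7000 / 9.8 = 0.79 mm
Layer 480–250 hPa: Δp = 230 hPa = 23000 Pa, q̄ = 0.00055 kg/kg → 0.00055 × 23000 / 9.8 = 1.29 mm
PW = 5.27 + 6.86 + 0.67 + 0.79 + 1.29 = 14.88 ≈ 14.9 mm.

PW ≈ 14.9 mm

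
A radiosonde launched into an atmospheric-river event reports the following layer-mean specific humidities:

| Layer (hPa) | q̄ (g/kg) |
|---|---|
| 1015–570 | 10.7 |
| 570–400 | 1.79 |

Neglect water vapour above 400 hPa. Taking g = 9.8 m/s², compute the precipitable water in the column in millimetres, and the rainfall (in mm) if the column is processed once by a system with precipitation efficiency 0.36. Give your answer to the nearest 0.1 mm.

PW ≈ 51.7 mm; rainfall ≈ 18.6 mm

Precipitable water is the column-integrated vapour mass per unit area: PW = (1/g) Σ q̄ Δp, with q in kg/kg and Δp in Pa (1 kg/m² of water = 1 mm).
Layer 1015–570 hPa: Δp = 445 hPa = 44500 Pa, q̄ = 0.0107 kg/kg → 0.0107 × 44500 / 9.8 = 48.59 mm
Layer 570–400 hPa: Δp = 170 hPa = 17000 Pa, q̄ = 0.00179 kg/kg → 0.00179 × 17000 / 9.8 = 3.11 mm
PW = 48.59 + 3.11 = 51.70 ≈ 51.7 mm.
Rainfall = ε × PW = 0.36 × 51.7 = 18.6 mm.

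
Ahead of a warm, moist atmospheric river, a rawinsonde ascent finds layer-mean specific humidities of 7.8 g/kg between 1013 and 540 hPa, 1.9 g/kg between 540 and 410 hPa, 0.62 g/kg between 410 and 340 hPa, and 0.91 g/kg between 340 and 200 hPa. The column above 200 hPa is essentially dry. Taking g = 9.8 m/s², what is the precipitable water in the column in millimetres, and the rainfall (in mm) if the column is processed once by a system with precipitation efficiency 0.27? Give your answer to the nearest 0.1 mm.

Precipitable water is the column-integrated vapour mass per unit area: PW = (1/g) Σ q̄ Δp, with q in kg/kg and Δp in Pa (1 kg/m² of water = 1 mm).
Layer 1013–540 hPa: Δp = 473 hPa = 47300 Pa, q̄ = 0.0078 kg/kg → 0.0078 × 47300 / 9.8 = 37.65 mm
Layer 540–410 hPa: Δp = 130 hPa = 13000 Pa, q̄ = 0.0019 kg/kg → 0.0019 × 13000 / 9.8 = 2.52 mm
Layer 410–340 hPa: Δp = 70 hPa = 7000 Pa, q̄ = 0.00062 kg/kg → 0.00062 × 7000 / 9.8 = 0.44 mm
Layer 340–200 hPa: Δp = 140 hPa = 14000 Pa, q̄ = 0.00091 kg/kg → 0.00091 × 14000 / 9.8 = 1.30 mm
PW = 37.65 + 2.52 + 0.44 + 1.30 = 41.91 ≈ 41.9 mm.
Rainfall = ε × PW = 0.27 × 41.9 = 11.3 mm.

PW ≈ 41.9 mm; rainfall ≈ 11.3 mm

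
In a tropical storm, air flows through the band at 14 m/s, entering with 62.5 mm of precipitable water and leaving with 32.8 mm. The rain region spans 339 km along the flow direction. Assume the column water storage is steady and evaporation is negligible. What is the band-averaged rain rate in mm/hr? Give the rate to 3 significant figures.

Column moisture flux per unit crosswind length is F = V × PW.
Inflow: F_in = 14 × 62.5 = 875 mm·m/s
Outflow: F_out = 14 × 32.8 = 459.2 mm·m/s
Steady-state rate R = (F_in − F_out)/L = (875 − 459.2) / 339000 m = 1.227e-03 mm/s.
R = 1.227e-03 × 3600 = 4.42 mm/hr.

R ≈ 4.42 mm/hr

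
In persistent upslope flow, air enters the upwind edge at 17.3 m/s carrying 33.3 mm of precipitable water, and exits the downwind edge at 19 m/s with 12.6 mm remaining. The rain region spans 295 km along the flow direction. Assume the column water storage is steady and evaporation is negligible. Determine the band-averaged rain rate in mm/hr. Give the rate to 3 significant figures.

Column moisture flux per unit crosswind length is F = V × PW.
Inflow: F_in = 17.3 × 33.3 = 576.09 mm·m/s
Outflow: F_out = 19 × 12.6 = 239.4 mm·m/s
Steady-state rate R = (F_in − F_out)/L = (576.09 − 239.4) / 295000 m = 1.141e-03 mm/s.
R = 1.141e-03 × 3600 = 4.11 mm/hr.

R ≈ 4.11 mm/hr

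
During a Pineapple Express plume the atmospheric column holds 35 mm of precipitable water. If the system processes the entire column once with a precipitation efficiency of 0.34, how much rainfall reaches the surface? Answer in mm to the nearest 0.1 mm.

rainfall ≈ 11.9 mm

Rainfall = ε × PW = 0.34 × 35 = 11.9 mm.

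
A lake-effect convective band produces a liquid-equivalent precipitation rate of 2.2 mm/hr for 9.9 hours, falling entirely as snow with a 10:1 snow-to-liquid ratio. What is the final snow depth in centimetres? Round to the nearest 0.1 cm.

Liquid-equivalent depth = 2.2 × 9.9 = 21.78 mm.
Snow depth = 21.78 mm × 10 = 217.8 mm = 21.8 cm.

snow depth ≈ 21.8 cm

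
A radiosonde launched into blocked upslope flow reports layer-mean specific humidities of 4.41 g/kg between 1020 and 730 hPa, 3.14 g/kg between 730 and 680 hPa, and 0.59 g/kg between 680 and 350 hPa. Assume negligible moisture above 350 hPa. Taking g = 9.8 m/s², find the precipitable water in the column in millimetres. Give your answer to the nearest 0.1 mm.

PW ≈ 16.6 mm

Precipitable water is the column-integrated vapour mass per unit area: PW = (1/g) Σ q̄ Δp, with q in kg/kg and Δp in Pa (1 kg/m² of water = 1 mm).
Layer 1020–730 hPa: Δp = 290 hPa = 29000 Pa, q̄ = 0.00441 kg/kg → 0.00441 × 29000 / 9.8 = 13.05 mm
Layer 730–680 hPa: Δp = 50 hPa = 5000 Pa, q̄ = 0.00314 kg/kg → 0.00314 × 5000 / 9.8 = 1.60 mm
Layer 680–350 hPa: Δp = 330 hPa = 33000 Pa, q̄ = 0.00059 kg/kg → 0.00059 × 33000 / 9.8 = 1.99 mm
PW = 13.05 + 1.60 + 1.99 = 16.64 ≈ 16.6 mm.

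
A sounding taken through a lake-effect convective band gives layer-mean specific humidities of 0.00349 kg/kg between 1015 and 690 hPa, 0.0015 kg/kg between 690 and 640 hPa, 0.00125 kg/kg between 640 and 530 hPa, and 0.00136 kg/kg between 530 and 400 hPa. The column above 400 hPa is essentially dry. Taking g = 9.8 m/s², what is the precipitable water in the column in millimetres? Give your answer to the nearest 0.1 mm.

Precipitable water is the column-integrated vapour mass per unit area: PW = (1/g) Σ q̄ Δp, with q in kg/kg and Δp in Pa (1 kg/m² of water = 1 mm).
Layer 1015–690 hPa: Δp = 325 hPa = 32500 Pa, q̄ = 0.00349 kg/kg → 0.00349 × 32500 / 9.8 = 11.57 mm
Layer 690–640 hPa: Δp = 50 hPa = 5000 Pa, q̄ = 0.0015 kg/kg → 0.0015 × 5000 / 9.8 = 0.77 mm
Layer 640–530 hPa: Δp = 110 hPa = 11000 Pa, q̄ = 0.00125 kg/kg → 0.00125 × 11000 / 9.8 = 1.40 mm
Layer 530–400 hPa: Δp = 130 hPa = 13000 Pa, q̄ = 0.00136 kg/kg → 0.00136 × 13000 / 9.8 = 1.80 mm
PW = 11.57 + 0.77 + 1.40 + 1.80 = 15.54 ≈ 15.5 mm.

PW ≈ 15.5 mm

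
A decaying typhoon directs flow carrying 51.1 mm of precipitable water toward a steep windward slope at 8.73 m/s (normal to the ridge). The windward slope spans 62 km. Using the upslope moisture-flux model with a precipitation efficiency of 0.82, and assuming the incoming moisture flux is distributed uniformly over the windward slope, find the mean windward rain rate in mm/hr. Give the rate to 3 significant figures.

R ≈ 21.2 mm/hr

Incoming column moisture flux per unit ridge length: F = V × PW = 8.73 × 51.1 = 446.103 mm·m/s.
Spread over the 62 km slope with efficiency ε = 0.82: R = ε·F/W = 0.82 × 446.103 / 62000 m = 5.900e-03 mm/s.
R = 5.900e-03 × 3600 = 21.2 mm/hr.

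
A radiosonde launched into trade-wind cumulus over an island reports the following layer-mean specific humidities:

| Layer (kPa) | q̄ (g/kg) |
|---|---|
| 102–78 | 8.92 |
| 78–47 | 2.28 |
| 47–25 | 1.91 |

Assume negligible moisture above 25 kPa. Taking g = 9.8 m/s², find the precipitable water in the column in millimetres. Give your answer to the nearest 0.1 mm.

PW ≈ 33.3 mm

Precipitable water is the column-integrated vapour mass per unit area: PW = (1/g) Σ q̄ Δp, with q in kg/kg and Δp in Pa (1 kg/m² of water = 1 mm).
Layer 102–78 kPa: Δp = 240 hPa = 24000 Pa, q̄ = 0.00892 kg/kg → 0.00892 × 24000 / 9.8 = 21.84 mm
Layer 78–47 kPa: Δp = 310 hPa = 31000 Pa, q̄ = 0.00228 kg/kg → 0.00228 × 31000 / 9.8 = 7.21 mm
Layer 47–25 kPa: Δp = 220 hPa = 22000 Pa, q̄ = 0.00191 kg/kg → 0.00191 × 22000 / 9.8 = 4.29 mm
PW = 21.84 + 7.21 + 4.29 = 33.34 ≈ 33.3 mm.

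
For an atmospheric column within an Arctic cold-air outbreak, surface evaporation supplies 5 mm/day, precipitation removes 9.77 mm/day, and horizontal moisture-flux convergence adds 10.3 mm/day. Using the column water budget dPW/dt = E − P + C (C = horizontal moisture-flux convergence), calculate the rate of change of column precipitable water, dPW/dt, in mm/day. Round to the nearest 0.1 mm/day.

dPW/dt = E − P + C = 5 − 9.77 + (10.3) = 5.5 mm/day.

dPW/dt ≈ 5.5 mm/day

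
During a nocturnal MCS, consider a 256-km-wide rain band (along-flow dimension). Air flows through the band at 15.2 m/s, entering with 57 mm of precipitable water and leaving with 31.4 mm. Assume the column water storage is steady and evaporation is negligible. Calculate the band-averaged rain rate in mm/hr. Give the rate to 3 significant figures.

Column moisture flux per unit crosswind length is F = V × PW.
Inflow: F_in = 15.2 × 57 = 866.4 mm·m/s
Outflow: F_out = 15.2 × 31.4 = 477.28 mm·m/s
Steady-state rate R = (F_in − F_out)/L = (866.4 − 477.28) / 256000 m = 1.520e-03 mm/s.
R = 1.520e-03 × 3600 = 5.47 mm/hr.

R ≈ 5.47 mm/hr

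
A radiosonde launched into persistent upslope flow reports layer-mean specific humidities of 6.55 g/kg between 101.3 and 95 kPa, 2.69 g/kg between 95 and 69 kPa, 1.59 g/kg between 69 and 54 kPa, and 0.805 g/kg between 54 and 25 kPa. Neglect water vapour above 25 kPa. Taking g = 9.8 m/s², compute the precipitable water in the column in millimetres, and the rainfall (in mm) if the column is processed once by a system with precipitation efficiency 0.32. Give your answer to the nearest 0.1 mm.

PW ≈ 16.2 mm; rainfall ≈ 5.2 mm

Precipitable water is the column-integrated vapour mass per unit area: PW = (1/g) Σ q̄ Δp, with q in kg/kg and Δp in Pa (1 kg/m² of water = 1 mm).
Layer 101.3–95 kPa: Δp = 63 hPa = 6300 Pa, q̄ = 0.00655 kg/kg → 0.00655 × 6300 / 9.8 = 4.21 mm
Layer 95–69 kPa: Δp = 260 hPa = 26000 Pa, q̄ = 0.00269 kg/kg → 0.00269 × 26000 / 9.8 = 7.14 mm
Layer 69–54 kPa: Δp = 150 hPa = 15000 Pa, q̄ = 0.00159 kg/kg → 0.00159 × 15000 / 9.8 = 2.43 mm
Layer 54–25 kPa: Δp = 290 hPa = 29000 Pa, q̄ = 0.000805 kg/kg → 0.000805 × 29000 / 9.8 = 2.38 mm
PW = 4.21 + 7.14 + 2.43 + 2.38 = 16.16 ≈ 16.2 mm.
Rainfall = ε × PW = 0.32 × 16.2 = 5.2 mm.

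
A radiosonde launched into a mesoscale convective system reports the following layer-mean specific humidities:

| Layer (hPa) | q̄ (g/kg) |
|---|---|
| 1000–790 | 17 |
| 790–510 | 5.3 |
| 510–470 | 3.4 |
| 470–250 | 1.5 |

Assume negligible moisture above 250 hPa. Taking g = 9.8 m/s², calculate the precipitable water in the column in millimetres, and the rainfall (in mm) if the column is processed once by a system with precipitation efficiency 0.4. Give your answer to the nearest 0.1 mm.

PW ≈ 56.3 mm; rainfall ≈ 22.5 mm

Precipitable water is the column-integrated vapour mass per unit area: PW = (1/g) Σ q̄ Δp, with q in kg/kg and Δp in Pa (1 kg/m² of water = 1 mm).
Layer 1000–790 hPa: Δp = 210 hPa = 21000 Pa, q̄ = 0.017 kg/kg → 0.017 × 21000 / 9.8 = 36.43 mm
Layer 790–510 hPa: Δp = 280 hPa = 28000 Pa, q̄ = 0.0053 kg/kg → 0.0053 × 28000 / 9.8 = 15.14 mm
Layer 510–470 hPa: Δp = 40 hPa = 4000 Pa, q̄ = 0.0034 kg/kg → 0.0034 × 4000 / 9.8 = 1.39 mm
Layer 470–250 hPa: Δp = 220 hPa = 22000 Pa, q̄ = 0.0015 kg/kg → 0.0015 × 22000 / 9.8 = 3.37 mm
PW = 36.43 + 15.14 + 1.39 + 3.37 = 56.33 ≈ 56.3 mm.
Rainfall = ε × PW = 0.4 × 56.3 = 22.5 mm.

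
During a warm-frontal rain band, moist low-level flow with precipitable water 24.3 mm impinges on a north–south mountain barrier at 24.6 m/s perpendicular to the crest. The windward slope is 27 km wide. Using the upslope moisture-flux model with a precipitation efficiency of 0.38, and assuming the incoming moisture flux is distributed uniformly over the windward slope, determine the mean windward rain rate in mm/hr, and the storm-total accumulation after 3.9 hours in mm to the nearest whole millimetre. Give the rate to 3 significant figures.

Incoming column moisture flux per unit ridge length: F = V × PW = 24.6 × 24.3 = 597.78 mm·m/s.
Spread over the 27 km slope with efficiency ε = 0.38: R = ε·F/W = 0.38 × 597.78 / 27000 m = 8.413e-03 mm/s.
R = 8.413e-03 × 3600 = 30.3 mm/hr.
Over 3.9 h: total = 30.3 × 3.9 = 118.17 ≈ 118 mm.

R ≈ 30.3 mm/hr; total ≈ 118 mm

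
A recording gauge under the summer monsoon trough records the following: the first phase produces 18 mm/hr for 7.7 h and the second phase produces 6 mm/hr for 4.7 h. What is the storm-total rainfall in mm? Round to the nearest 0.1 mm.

Total = Σ Rᵢ Δtᵢ = 18 × 7.7 + 6 × 4.7
      = 138.6 + 28.2 = 166.8 mm.

total ≈ 166.8 mm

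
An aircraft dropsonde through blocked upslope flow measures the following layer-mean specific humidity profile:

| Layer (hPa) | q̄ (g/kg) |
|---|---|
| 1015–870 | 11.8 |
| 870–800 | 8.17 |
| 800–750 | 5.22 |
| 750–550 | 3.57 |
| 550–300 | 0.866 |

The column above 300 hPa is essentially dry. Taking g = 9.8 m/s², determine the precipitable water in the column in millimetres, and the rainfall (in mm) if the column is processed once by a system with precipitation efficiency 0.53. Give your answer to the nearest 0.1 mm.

PW ≈ 35.5 mm; rainfall ≈ 18.8 mm

Precipitable water is the column-integrated vapour mass per unit area: PW = (1/g) Σ q̄ Δp, with q in kg/kg and Δp in Pa (1 kg/m² of water = 1 mm).
Layer 1015–870 hPa: Δp = 145 hPa = 14500 Pa, q̄ = 0.0118 kg/kg → 0.0118 × 14500 / 9.8 = 17.46 mm
Layer 870–800 hPa: Δp = 70 hPa = 7000 Pa, q̄ = 0.00817 kg/kg → 0.00817 × 7000 / 9.8 = 5.84 mm
Layer 800–750 hPa: Δp = 50 hPa = 5000 Pa, q̄ = 0.00522 kg/kg → 0.00522 × 5000 / 9.8 = 2.66 mm
Layer 750–550 hPa: Δp = 200 hPa = 20000 Pa, q̄ = 0.00357 kg/kg → 0.00357 × 20000 / 9.8 = 7.29 mm
Layer 550–300 hPa: Δp = 250 hPa = 25000 Pa, q̄ = 0.000866 kg/kg → 0.000866 × 25000 / 9.8 = 2.21 mm
PW = 17.46 + 5.84 + 2.66 + 7.29 + 2.21 = 35.46 ≈ 35.5 mm.
Rainfall = ε × PW = 0.53 × 35.5 = 18.8 mm.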